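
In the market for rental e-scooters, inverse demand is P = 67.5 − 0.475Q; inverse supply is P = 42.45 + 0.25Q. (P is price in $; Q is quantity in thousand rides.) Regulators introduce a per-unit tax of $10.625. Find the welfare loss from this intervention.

Competitive equilibrium: 67.5 − 0.475Q = 42.45 + 0.25Q → Q* = 34.5517, P* = 51.0879.
With the tax, the buyer price exceeds the seller price by 10.625: (67.5 − 0.475Q) − (42.45 + 0.25Q) = 10.625 → Q' = 19.8966.
ΔQ = 34.5517 − 19.8966 = 14.6551; the wedge equals the tax, 10.625.
Welfare loss = ½ × 14.6551 × 10.625 = $77.86 thousand.

$77.86 thousand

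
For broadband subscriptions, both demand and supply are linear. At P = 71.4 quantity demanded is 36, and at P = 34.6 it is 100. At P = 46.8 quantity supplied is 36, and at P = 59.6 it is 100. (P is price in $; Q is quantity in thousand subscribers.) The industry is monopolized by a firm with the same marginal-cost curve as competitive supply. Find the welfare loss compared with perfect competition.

$322.59 thousand

Demand slope = (34.6 − 71.4)/(100 − 36) = −0.575, so P = 92.1 − 0.575Q.
Supply slope = (59.6 − 46.8)/(100 − 36) = 0.2, so P = 39.6 + 0.2Q.
Competitive equilibrium: 92.1 − 0.575Q = 39.6 + 0.2Q → Q* = 67.7419, P* = 53.1484.
Marginal revenue: MR = 92.1 − 1.15Q. Set MR = MC: 92.1 − 1.15Q = 39.6 + 0.2Q → Q_m = 38.8889.
Price P_m = 92.1 − 0.575·38.8889 = 69.7389; MC(Q_m) = 39.6 + 0.2·38.8889 = 47.3778.
Competitive Q* = 67.7419, so ΔQ = 28.853; wedge = 69.7389 − 47.3778 = 22.3611.
Welfare loss = ½ × 28.853 × 22.3611 = $322.59 thousand.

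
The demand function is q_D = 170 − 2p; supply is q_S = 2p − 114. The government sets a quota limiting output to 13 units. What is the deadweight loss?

In inverse form: demand p = 85 − 0.5q, supply p = 57 + 0.5q.
Competitive equilibrium: 85 − 0.5q = 57 + 0.5q → q* = 28, p* = 71.
At q = 13: demand price = 85 − 0.5·13 = 78.5; supply price = 57 + 0.5·13 = 63.5.
Δq = 28 − 13 = 15; wedge = 78.5 − 63.5 = 15.
Deadweight loss = ½ × 15 × 15 = 112.50.

112.50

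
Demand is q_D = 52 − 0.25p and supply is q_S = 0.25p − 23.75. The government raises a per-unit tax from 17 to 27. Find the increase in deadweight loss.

27.50

In inverse form: demand p = 208 − 4q, supply p = 95 + 4q.
Competitive equilibrium: 208 − 4q = 95 + 4q → q* = 14.125, p* = 151.5.
For a per-unit tax t: Δq = t/8, so DWL = ½·t·(t/8) = t²/16.
At t = 17: DWL = 18.063. At t = 27: DWL = 45.563.
Increase = 45.563 − 18.063 = 27.50.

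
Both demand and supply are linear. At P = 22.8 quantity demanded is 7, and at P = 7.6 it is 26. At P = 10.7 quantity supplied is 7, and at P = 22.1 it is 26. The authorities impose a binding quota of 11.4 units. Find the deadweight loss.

Demand slope = (7.6 − 22.8)/(26 − 7) = −0.8, so P = 28.4 − 0.8Q.
Supply slope = (22.1 − 10.7)/(26 − 7) = 0.6, so P = 6.5 + 0.6Q.
Competitive equilibrium: 28.4 − 0.8Q = 6.5 + 0.6Q → Q* = 15.6429, P* = 15.8857.
At Q = 11.4: demand price = 28.4 − 0.8·11.4 = 19.28; supply price = 6.5 + 0.6·11.4 = 13.34.
ΔQ = 15.6429 − 11.4 = 4.2429; wedge = 19.28 − 13.34 = 5.94.
DWL = ½ × 4.2429 × 5.94 = 12.60.

12.60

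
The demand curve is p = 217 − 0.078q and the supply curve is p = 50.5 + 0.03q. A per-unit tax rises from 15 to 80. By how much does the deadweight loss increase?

Competitive equilibrium: 217 − 0.078q = 50.5 + 0.03q → q* = 1541.6667, p* = 96.75.
For a per-unit tax t: Δq = t/0.108, so DWL = ½·t·(t/0.108) = t²/0.216.
At t = 15: DWL = 1041.667. At t = 80: DWL = 29629.63.
Increase = 29629.63 − 1041.667 = 28587.96.

28587.96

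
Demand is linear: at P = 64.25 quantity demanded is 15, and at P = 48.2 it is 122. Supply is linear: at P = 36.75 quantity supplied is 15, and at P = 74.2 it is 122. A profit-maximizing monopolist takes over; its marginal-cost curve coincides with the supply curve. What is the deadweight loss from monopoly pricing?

Demand slope = (48.2 − 64.25)/(122 − 15) = −0.15, so P = 66.5 − 0.15Q.
Supply slope = (74.2 − 36.75)/(122 − 15) = 0.35, so P = 31.5 + 0.35Q.
Competitive equilibrium: 66.5 − 0.15Q = 31.5 + 0.35Q → Q* = 70, P* = 56.
Marginal revenue: MR = 66.5 − 0.3Q. Set MR = MC: 66.5 − 0.3Q = 31.5 + 0.35Q → Q_m = 53.8462.
Price P_m = 66.5 − 0.15·53.8462 = 58.4231; MC(Q_m) = 31.5 + 0.35·53.8462 = 50.3462.
Competitive Q* = 70, so ΔQ = 16.1538; wedge = 58.4231 − 50.3462 = 8.0769.
The triangle = ½ × 16.1538 × 8.0769 = 65.24.

65.24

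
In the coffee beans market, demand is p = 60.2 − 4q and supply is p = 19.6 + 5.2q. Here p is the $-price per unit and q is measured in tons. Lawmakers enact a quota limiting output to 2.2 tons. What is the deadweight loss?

Competitive equilibrium: 60.2 − 4q = 19.6 + 5.2q → q* = 4.413, p* = 42.5478.
At q = 2.2: demand price = 60.2 − 4·2.2 = 51.4; supply price = 19.6 + 5.2·2.2 = 31.04.
Δq = 4.413 − 2.2 = 2.213; wedge = 51.4 − 31.04 = 20.36.
Deadweight loss = ½ × 2.213 × 20.36 = $22.53.

$22.53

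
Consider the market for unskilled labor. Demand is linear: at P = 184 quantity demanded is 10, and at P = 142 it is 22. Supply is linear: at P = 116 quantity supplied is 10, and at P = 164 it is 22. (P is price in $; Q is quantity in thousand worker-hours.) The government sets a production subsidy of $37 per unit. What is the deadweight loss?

Demand slope = (142 − 184)/(22 − 10) = −3.5, so P = 219 − 3.5Q.
Supply slope = (164 − 116)/(22 − 10) = 4, so P = 76 + 4Q.
Competitive equilibrium: 219 − 3.5Q = 76 + 4Q → Q* = 19.0667, P* = 152.2667.
The subsidy lowers effective supply by 37: P = 39 + 4Q.
New quantity: 219 − 3.5Q = 39 + 4Q → Q' = 24.
Overproduction ΔQ = 24 − 19.0667 = 4.9333; wedge = subsidy = 37.
Welfare loss = ½ × 4.9333 × 37 = $91.27 thousand.

$91.27 thousand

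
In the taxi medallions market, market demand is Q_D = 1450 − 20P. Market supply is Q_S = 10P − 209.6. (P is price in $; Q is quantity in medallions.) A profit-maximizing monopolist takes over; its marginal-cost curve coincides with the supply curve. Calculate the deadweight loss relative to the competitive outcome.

In inverse form: demand P = 72.5 − 0.05Q, supply P = 20.96 + 0.1Q.
Competitive equilibrium: 72.5 − 0.05Q = 20.96 + 0.1Q → Q* = 343.6, P* = 55.32.
Marginal revenue: MR = 72.5 − 0.1Q. Set MR = MC: 72.5 − 0.1Q = 20.96 + 0.1Q → Q_m = 257.7.
Price P_m = 72.5 − 0.05·257.7 = 59.615; MC(Q_m) = 20.96 + 0.1·257.7 = 46.73.
Competitive Q* = 343.6, so ΔQ = 85.9; wedge = 59.615 − 46.73 = 12.885.
Deadweight loss = ½ × 85.9 × 12.885 = $553.41.

$553.41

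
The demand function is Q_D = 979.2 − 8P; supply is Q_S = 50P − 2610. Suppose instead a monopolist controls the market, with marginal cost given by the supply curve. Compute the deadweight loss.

3642.24

In inverse form: demand P = 122.4 − 0.125Q, supply P = 52.2 + 0.02Q.
Competitive equilibrium: 122.4 − 0.125Q = 52.2 + 0.02Q → Q* = 484.1379, P* = 61.8828.
Marginal revenue: MR = 122.4 − 0.25Q. Set MR = MC: 122.4 − 0.25Q = 52.2 + 0.02Q → Q_m = 260.
Price P_m = 122.4 − 0.125·260 = 89.9; MC(Q_m) = 52.2 + 0.02·260 = 57.4.
Competitive Q* = 484.1379, so ΔQ = 224.1379; wedge = 89.9 − 57.4 = 32.5.
DWL = ½ × 224.1379 × 32.5 = 3642.24.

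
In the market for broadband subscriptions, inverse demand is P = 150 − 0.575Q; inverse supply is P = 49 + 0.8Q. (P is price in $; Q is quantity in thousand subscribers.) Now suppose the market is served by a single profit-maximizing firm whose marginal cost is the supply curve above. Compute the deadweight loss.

Competitive equilibrium: 150 − 0.575Q = 49 + 0.8Q → Q* = 73.4545, P* = 107.7636.
Marginal revenue: MR = 150 − 1.15Q. Set MR = MC: 150 − 1.15Q = 49 + 0.8Q → Q_m = 51.7949.
Price P_m = 150 − 0.575·51.7949 = 120.2179; MC(Q_m) = 49 + 0.8·51.7949 = 90.4359.
Competitive Q* = 73.4545, so ΔQ = 21.6596; wedge = 120.2179 − 90.4359 = 29.782.
Welfare loss = ½ × 21.6596 × 29.782 = $322.53 thousand.

$322.53 thousand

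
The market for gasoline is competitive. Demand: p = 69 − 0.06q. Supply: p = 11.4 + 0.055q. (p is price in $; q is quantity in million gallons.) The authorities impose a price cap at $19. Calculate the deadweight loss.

$7563.69 million

Competitive equilibrium: 69 − 0.06q = 11.4 + 0.055q → q* = 500.8696, p* = 38.9478.
At the ceiling p = 19, quantity supplied = (19 − 11.4)/0.055 = 138.1818.
Willingness to pay at q' = 138.1818: 69 − 0.06·138.1818 = 60.7091.
Δq = 500.8696 − 138.1818 = 362.6878; wedge = 60.7091 − 19 = 41.7091.
Welfare loss = ½ × 362.6878 × 41.7091 = $7563.69 million.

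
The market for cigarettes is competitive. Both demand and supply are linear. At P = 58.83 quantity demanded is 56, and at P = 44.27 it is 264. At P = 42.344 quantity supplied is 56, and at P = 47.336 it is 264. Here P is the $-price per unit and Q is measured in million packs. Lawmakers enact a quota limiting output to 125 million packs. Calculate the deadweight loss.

Demand slope = (44.27 − 58.83)/(264 − 56) = −0.07, so P = 62.75 − 0.07Q.
Supply slope = (47.336 − 42.344)/(264 − 56) = 0.024, so P = 41 + 0.024Q.
Competitive equilibrium: 62.75 − 0.07Q = 41 + 0.024Q → Q* = 231.38298, P* = 46.55319.
At Q = 125: demand price = 62.75 − 0.07·125 = 54; supply price = 41 + 0.024·125 = 44.
ΔQ = 231.38298 − 125 = 106.38298; wedge = 54 − 44 = 10.
Deadweight loss = ½ × 106.38298 × 10 = $531.91 million.

$531.91 million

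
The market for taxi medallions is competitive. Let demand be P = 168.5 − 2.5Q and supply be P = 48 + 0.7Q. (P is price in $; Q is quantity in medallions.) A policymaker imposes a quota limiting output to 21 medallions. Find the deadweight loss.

$443.89

Competitive equilibrium: 168.5 − 2.5Q = 48 + 0.7Q → Q* = 37.6563, P* = 74.3594.
At Q = 21: demand price = 168.5 − 2.5·21 = 116; supply price = 48 + 0.7·21 = 62.7.
ΔQ = 37.6563 − 21 = 16.6563; wedge = 116 − 62.7 = 53.3.
Welfare loss = ½ × 16.6563 × 53.3 = $443.89.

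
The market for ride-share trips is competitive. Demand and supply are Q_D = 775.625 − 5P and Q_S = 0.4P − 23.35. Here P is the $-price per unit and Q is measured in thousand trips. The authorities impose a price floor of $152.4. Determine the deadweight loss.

$665.83 thousand

In inverse form: demand P = 155.125 − 0.2Q, supply P = 58.375 + 2.5Q.
Competitive equilibrium: 155.125 − 0.2Q = 58.375 + 2.5Q → Q* = 35.8333, P* = 147.9583.
At the floor P = 152.4, quantity demanded = (155.125 − 152.4)/0.2 = 13.625.
Sellers' marginal cost at Q' = 13.625: 58.375 + 2.5·13.625 = 92.4375.
ΔQ = 35.8333 − 13.625 = 22.2083; wedge = 152.4 − 92.4375 = 59.9625.
Deadweight loss = ½ × 22.2083 × 59.9625 = $665.83 thousand.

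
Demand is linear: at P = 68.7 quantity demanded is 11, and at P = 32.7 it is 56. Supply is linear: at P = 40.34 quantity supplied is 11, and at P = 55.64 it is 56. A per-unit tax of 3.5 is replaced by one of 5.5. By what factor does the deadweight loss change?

2.469

Demand slope = (32.7 − 68.7)/(56 − 11) = −0.8, so P = 77.5 − 0.8Q.
Supply slope = (55.64 − 40.34)/(56 − 11) = 0.34, so P = 36.6 + 0.34Q.
Competitive equilibrium: 77.5 − 0.8Q = 36.6 + 0.34Q → Q* = 35.8772, P* = 48.7982.
For a per-unit tax t: ΔQ = t/1.14, so DWL = ½·t·(t/1.14) = t²/2.28.
At t = 3.5: DWL = 5.373. At t = 5.5: DWL = 13.268.
Ratio = (5.5/3.5)² = 2.469.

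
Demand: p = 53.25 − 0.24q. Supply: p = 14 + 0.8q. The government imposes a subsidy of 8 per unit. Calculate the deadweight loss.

Competitive equilibrium: 53.25 − 0.24q = 14 + 0.8q → q* = 37.7404, p* = 44.1923.
The subsidy lowers effective supply by 8: p = 6 + 0.8q.
New quantity: 53.25 − 0.24q = 6 + 0.8q → q' = 45.4327.
Overproduction Δq = 45.4327 − 37.7404 = 7.6923; wedge = subsidy = 8.
DWL = ½ × 7.6923 × 8 = 30.77.

30.77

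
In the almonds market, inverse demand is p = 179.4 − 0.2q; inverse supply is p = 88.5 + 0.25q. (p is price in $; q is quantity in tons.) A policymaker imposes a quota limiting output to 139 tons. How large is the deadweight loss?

Competitive equilibrium: 179.4 − 0.2q = 88.5 + 0.25q → q* = 202, p* = 139.
At q = 139: demand price = 179.4 − 0.2·139 = 151.6; supply price = 88.5 + 0.25·139 = 123.25.
Δq = 202 − 139 = 63; wedge = 151.6 − 123.25 = 28.35.
DWL = ½ × 63 × 28.35 = $893.025.

$893.025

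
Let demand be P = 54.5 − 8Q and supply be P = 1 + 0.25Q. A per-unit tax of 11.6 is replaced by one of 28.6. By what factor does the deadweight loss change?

6.079

Competitive equilibrium: 54.5 − 8Q = 1 + 0.25Q → Q* = 6.4848, P* = 2.6212.
For a per-unit tax t: ΔQ = t/8.25, so DWL = ½·t·(t/8.25) = t²/16.5.
At t = 11.6: DWL = 8.155. At t = 28.6: DWL = 49.573.
Ratio = (28.6/11.6)² = 6.079.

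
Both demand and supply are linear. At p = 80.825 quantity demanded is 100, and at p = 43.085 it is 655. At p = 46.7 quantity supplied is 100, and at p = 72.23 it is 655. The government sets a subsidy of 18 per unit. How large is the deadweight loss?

1421.05

Demand slope = (43.085 − 80.825)/(655 − 100) = −0.068, so p = 87.625 − 0.068q.
Supply slope = (72.23 − 46.7)/(655 − 100) = 0.046, so p = 42.1 + 0.046q.
Competitive equilibrium: 87.625 − 0.068q = 42.1 + 0.046q → q* = 399.3421, p* = 60.4697.
The subsidy lowers effective supply by 18: p = 24.1 + 0.046q.
New quantity: 87.625 − 0.068q = 24.1 + 0.046q → q' = 557.2368.
Overproduction Δq = 557.2368 − 399.3421 = 157.8947; wedge = subsidy = 18.
DWL = ½ × 157.8947 × 18 = 1421.05.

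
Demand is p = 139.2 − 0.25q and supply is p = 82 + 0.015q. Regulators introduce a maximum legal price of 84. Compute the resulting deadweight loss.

902.17

Competitive equilibrium: 139.2 − 0.25q = 82 + 0.015q → q* = 215.8491, p* = 85.2377.
At the ceiling p = 84, quantity supplied = (84 − 82)/0.015 = 133.3333.
Willingness to pay at q' = 133.3333: 139.2 − 0.25·133.3333 = 105.8667.
Δq = 215.8491 − 133.3333 = 82.5158; wedge = 105.8667 − 84 = 21.8667.
DWL = ½ × 82.5158 × 21.8667 = 902.17.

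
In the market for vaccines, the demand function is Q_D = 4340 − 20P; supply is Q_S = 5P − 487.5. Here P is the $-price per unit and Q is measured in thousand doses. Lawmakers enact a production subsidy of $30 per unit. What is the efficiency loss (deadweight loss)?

$1800 thousand

In inverse form: demand P = 217 − 0.05Q, supply P = 97.5 + 0.2Q.
Competitive equilibrium: 217 − 0.05Q = 97.5 + 0.2Q → Q* = 478, P* = 193.1.
The subsidy lowers effective supply by 30: P = 67.5 + 0.2Q.
New quantity: 217 − 0.05Q = 67.5 + 0.2Q → Q' = 598.
Overproduction ΔQ = 598 − 478 = 120; wedge = subsidy = 30.
Deadweight loss = ½ × 120 × 30 = $1800 thousand.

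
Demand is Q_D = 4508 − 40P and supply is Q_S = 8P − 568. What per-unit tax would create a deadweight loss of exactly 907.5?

16.5

In inverse form: demand P = 112.7 − 0.025Q, supply P = 71 + 0.125Q.
Competitive equilibrium: 112.7 − 0.025Q = 71 + 0.125Q → Q* = 278, P* = 105.75.
A tax t gives ΔQ = t/0.15 and wedge t, so DWL = t²/0.3.
t²/0.3 = 907.5 → t² = 272.25 → t = 16.5.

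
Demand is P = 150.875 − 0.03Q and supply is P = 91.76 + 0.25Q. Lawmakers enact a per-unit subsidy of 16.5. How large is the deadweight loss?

486.16

Competitive equilibrium: 150.875 − 0.03Q = 91.76 + 0.25Q → Q* = 211.125, P* = 144.5413.
The subsidy lowers effective supply by 16.5: P = 75.26 + 0.25Q.
New quantity: 150.875 − 0.03Q = 75.26 + 0.25Q → Q' = 270.0536.
Overproduction ΔQ = 270.0536 − 211.125 = 58.9286; wedge = subsidy = 16.5.
Welfare loss = ½ × 58.9286 × 16.5 = 486.16.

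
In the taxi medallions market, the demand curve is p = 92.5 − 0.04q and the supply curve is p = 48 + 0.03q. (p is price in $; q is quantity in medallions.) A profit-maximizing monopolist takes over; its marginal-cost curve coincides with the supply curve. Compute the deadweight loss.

$1870.37

Competitive equilibrium: 92.5 − 0.04q = 48 + 0.03q → q* = 635.71429, p* = 67.07143.
Marginal revenue: MR = 92.5 − 0.08q. Set MR = MC: 92.5 − 0.08q = 48 + 0.03q → q_m = 404.54545.
Price p_m = 92.5 − 0.04·404.54545 = 76.31818; MC(q_m) = 48 + 0.03·404.54545 = 60.13636.
Competitive q* = 635.71429, so Δq = 231.16884; wedge = 76.31818 − 60.13636 = 16.18182.
Welfare loss = ½ × 231.16884 × 16.18182 = $1870.37.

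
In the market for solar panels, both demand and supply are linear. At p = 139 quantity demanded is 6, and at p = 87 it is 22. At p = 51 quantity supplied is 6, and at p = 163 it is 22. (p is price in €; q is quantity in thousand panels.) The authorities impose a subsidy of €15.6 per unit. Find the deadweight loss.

Demand slope = (87 − 139)/(22 − 6) = −3.25, so p = 158.5 − 3.25q.
Supply slope = (163 − 51)/(22 − 6) = 7, so p = 9 + 7q.
Competitive equilibrium: 158.5 − 3.25q = 9 + 7q → q* = 14.5854, p* = 111.0976.
The subsidy lowers effective supply by 15.6: p = 7q − 6.6.
New quantity: 158.5 − 3.25q = 7q − 6.6 → q' = 16.1073.
Overproduction Δq = 16.1073 − 14.5854 = 1.5219; wedge = subsidy = 15.6.
DWL = ½ × 1.5219 × 15.6 = €11.87 thousand.

€11.87 thousand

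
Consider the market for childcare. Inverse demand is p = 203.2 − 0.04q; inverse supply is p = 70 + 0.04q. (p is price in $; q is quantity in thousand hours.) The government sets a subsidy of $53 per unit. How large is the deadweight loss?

Competitive equilibrium: 203.2 − 0.04q = 70 + 0.04q → q* = 1665, p* = 136.6.
The subsidy lowers effective supply by 53: p = 17 + 0.04q.
New quantity: 203.2 − 0.04q = 17 + 0.04q → q' = 2327.5.
Overproduction Δq = 2327.5 − 1665 = 662.5; wedge = subsidy = 53.
Deadweight loss = ½ × 662.5 × 53 = $17556.25 thousand.

$17556.25 thousand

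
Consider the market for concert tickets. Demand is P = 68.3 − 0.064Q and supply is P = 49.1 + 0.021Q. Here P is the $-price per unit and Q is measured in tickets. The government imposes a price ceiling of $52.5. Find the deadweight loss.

$173.96

Competitive equilibrium: 68.3 − 0.064Q = 49.1 + 0.021Q → Q* = 225.8824, P* = 53.8435.
At the ceiling P = 52.5, quantity supplied = (52.5 − 49.1)/0.021 = 161.9048.
Willingness to pay at Q' = 161.9048: 68.3 − 0.064·161.9048 = 57.9381.
ΔQ = 225.8824 − 161.9048 = 63.9776; wedge = 57.9381 − 52.5 = 5.4381.
The triangle = ½ × 63.9776 × 5.4381 = $173.96.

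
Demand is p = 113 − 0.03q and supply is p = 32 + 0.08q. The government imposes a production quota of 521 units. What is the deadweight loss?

Competitive equilibrium: 113 − 0.03q = 32 + 0.08q → q* = 736.3636, p* = 90.9091.
At q = 521: demand price = 113 − 0.03·521 = 97.37; supply price = 32 + 0.08·521 = 73.68.
Δq = 736.3636 − 521 = 215.3636; wedge = 97.37 − 73.68 = 23.69.
DWL = ½ × 215.3636 × 23.69 = 2550.98.

2550.98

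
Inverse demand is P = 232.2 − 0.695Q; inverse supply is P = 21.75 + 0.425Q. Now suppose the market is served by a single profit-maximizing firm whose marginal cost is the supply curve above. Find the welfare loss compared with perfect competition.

2899.12

Competitive equilibrium: 232.2 − 0.695Q = 21.75 + 0.425Q → Q* = 187.9018, P* = 101.6083.
Marginal revenue: MR = 232.2 − 1.39Q. Set MR = MC: 232.2 − 1.39Q = 21.75 + 0.425Q → Q_m = 115.9504.
Price P_m = 232.2 − 0.695·115.9504 = 151.6145; MC(Q_m) = 21.75 + 0.425·115.9504 = 71.0289.
Competitive Q* = 187.9018, so ΔQ = 71.9514; wedge = 151.6145 − 71.0289 = 80.5856.
The triangle = ½ × 71.9514 × 80.5856 = 2899.12.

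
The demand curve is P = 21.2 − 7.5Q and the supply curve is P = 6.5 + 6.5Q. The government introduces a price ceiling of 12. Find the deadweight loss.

0.29

Competitive equilibrium: 21.2 − 7.5Q = 6.5 + 6.5Q → Q* = 1.05, P* = 13.325.
At the ceiling P = 12, quantity supplied = (12 − 6.5)/6.5 = 0.8462.
Willingness to pay at Q' = 0.8462: 21.2 − 7.5·0.8462 = 14.8535.
ΔQ = 1.05 − 0.8462 = 0.2038; wedge = 14.8535 − 12 = 2.8535.
Deadweight loss = ½ × 0.2038 × 2.8535 = 0.29.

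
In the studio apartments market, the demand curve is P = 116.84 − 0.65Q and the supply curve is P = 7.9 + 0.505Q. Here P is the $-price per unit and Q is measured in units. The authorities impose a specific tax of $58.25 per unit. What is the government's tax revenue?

$2556.44

Competitive equilibrium: 116.84 − 0.65Q = 7.9 + 0.505Q → Q* = 94.3203, P* = 55.5318.
With the tax, the buyer price exceeds the seller price by 58.25: (116.84 − 0.65Q) − (7.9 + 0.505Q) = 58.25 → Q' = 43.8874.
Tax revenue = 58.25 × 43.8874 = $2556.44.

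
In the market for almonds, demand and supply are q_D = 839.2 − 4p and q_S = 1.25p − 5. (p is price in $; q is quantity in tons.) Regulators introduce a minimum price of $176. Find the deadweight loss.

In inverse form: demand p = 209.8 − 0.25q, supply p = 4 + 0.8q.
Competitive equilibrium: 209.8 − 0.25q = 4 + 0.8q → q* = 196, p* = 160.8.
At the floor p = 176, quantity demanded = (209.8 − 176)/0.25 = 135.2.
Sellers' marginal cost at q' = 135.2: 4 + 0.8·135.2 = 112.16.
Δq = 196 − 135.2 = 60.8; wedge = 176 − 112.16 = 63.84.
The triangle = ½ × 60.8 × 63.84 = $1940.736.

$1940.736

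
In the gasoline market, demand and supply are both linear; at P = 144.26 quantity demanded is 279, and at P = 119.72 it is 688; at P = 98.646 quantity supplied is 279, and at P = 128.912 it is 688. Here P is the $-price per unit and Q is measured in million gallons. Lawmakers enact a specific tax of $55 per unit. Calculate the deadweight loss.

Demand slope = (119.72 − 144.26)/(688 − 279) = −0.06, so P = 161 − 0.06Q.
Supply slope = (128.912 − 98.646)/(688 − 279) = 0.074, so P = 78 + 0.074Q.
Competitive equilibrium: 161 − 0.06Q = 78 + 0.074Q → Q* = 619.403, P* = 123.8358.
With the tax, the buyer price exceeds the seller price by 55: (161 − 0.06Q) − (78 + 0.074Q) = 55 → Q' = 208.9552.
ΔQ = 619.403 − 208.9552 = 410.4478; the wedge equals the tax, 55.
DWL = ½ × 410.4478 × 55 = $11287.31 million.

$11287.31 million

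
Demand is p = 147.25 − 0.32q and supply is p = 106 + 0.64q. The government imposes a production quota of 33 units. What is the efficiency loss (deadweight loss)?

47.70

Competitive equilibrium: 147.25 − 0.32q = 106 + 0.64q → q* = 42.9688, p* = 133.5.
At q = 33: demand price = 147.25 − 0.32·33 = 136.69; supply price = 106 + 0.64·33 = 127.12.
Δq = 42.9688 − 33 = 9.9688; wedge = 136.69 − 127.12 = 9.57.
The triangle = ½ × 9.9688 × 9.57 = 47.70.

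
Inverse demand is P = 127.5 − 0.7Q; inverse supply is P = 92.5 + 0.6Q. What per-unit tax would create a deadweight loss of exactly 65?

Competitive equilibrium: 127.5 − 0.7Q = 92.5 + 0.6Q → Q* = 26.9231, P* = 108.6538.
A tax t gives ΔQ = t/1.3 and wedge t, so DWL = t²/2.6.
t²/2.6 = 65 → t² = 169 → t = 13.

13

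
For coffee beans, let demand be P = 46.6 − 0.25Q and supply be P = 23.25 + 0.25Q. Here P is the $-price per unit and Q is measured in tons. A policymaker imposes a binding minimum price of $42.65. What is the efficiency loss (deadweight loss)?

$238.70

Competitive equilibrium: 46.6 − 0.25Q = 23.25 + 0.25Q → Q* = 46.7, P* = 34.925.
At the floor P = 42.65, quantity demanded = (46.6 − 42.65)/0.25 = 15.8.
Sellers' marginal cost at Q' = 15.8: 23.25 + 0.25·15.8 = 27.2.
ΔQ = 46.7 − 15.8 = 30.9; wedge = 42.65 − 27.2 = 15.45.
DWL = ½ × 30.9 × 15.45 = $238.70.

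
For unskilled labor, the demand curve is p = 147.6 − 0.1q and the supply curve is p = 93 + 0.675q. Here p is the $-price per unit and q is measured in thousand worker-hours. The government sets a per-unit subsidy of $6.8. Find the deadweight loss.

Competitive equilibrium: 147.6 − 0.1q = 93 + 0.675q → q* = 70.4516, p* = 140.5548.
The subsidy lowers effective supply by 6.8: p = 86.2 + 0.675q.
New quantity: 147.6 − 0.1q = 86.2 + 0.675q → q' = 79.2258.
Overproduction Δq = 79.2258 − 70.4516 = 8.7742; wedge = subsidy = 6.8.
DWL = ½ × 8.7742 × 6.8 = $29.83 thousand.

$29.83 thousand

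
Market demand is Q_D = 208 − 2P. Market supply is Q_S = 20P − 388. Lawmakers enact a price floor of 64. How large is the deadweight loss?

1498.51

In inverse form: demand P = 104 − 0.5Q, supply P = 19.4 + 0.05Q.
Competitive equilibrium: 104 − 0.5Q = 19.4 + 0.05Q → Q* = 153.8182, P* = 27.0909.
At the floor P = 64, quantity demanded = (104 − 64)/0.5 = 80.
Sellers' marginal cost at Q' = 80: 19.4 + 0.05·80 = 23.4.
ΔQ = 153.8182 − 80 = 73.8182; wedge = 64 − 23.4 = 40.6.
Welfare loss = ½ × 73.8182 × 40.6 = 1498.51.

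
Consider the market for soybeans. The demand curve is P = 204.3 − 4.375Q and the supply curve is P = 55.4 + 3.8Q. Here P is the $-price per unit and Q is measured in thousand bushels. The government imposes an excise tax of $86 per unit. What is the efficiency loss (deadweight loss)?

$452.35 thousand

Competitive equilibrium: 204.3 − 4.375Q = 55.4 + 3.8Q → Q* = 18.21407, P* = 124.61346.
With the tax, the buyer price exceeds the seller price by 86: (204.3 − 4.375Q) − (55.4 + 3.8Q) = 86 → Q' = 7.69419.
ΔQ = 18.21407 − 7.69419 = 10.51988; the wedge equals the tax, 86.
Welfare loss = ½ × 10.51988 × 86 = $452.35 thousand.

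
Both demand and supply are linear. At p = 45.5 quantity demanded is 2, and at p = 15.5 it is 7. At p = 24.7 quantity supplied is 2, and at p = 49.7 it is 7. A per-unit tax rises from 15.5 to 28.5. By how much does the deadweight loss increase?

26

Demand slope = (15.5 − 45.5)/(7 − 2) = −6, so p = 57.5 − 6q.
Supply slope = (49.7 − 24.7)/(7 − 2) = 5, so p = 14.7 + 5q.
Competitive equilibrium: 57.5 − 6q = 14.7 + 5q → q* = 3.8909, p* = 34.1545.
For a per-unit tax t: Δq = t/11, so DWL = ½·t·(t/11) = t²/22.
At t = 15.5: DWL = 10.92. At t = 28.5: DWL = 36.92.
Increase = 36.92 − 10.92 = 26.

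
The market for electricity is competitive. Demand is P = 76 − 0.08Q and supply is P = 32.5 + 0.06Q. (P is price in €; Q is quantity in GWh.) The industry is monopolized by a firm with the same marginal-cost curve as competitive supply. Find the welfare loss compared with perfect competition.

Competitive equilibrium: 76 − 0.08Q = 32.5 + 0.06Q → Q* = 310.71429, P* = 51.14286.
Marginal revenue: MR = 76 − 0.16Q. Set MR = MC: 76 − 0.16Q = 32.5 + 0.06Q → Q_m = 197.72727.
Price P_m = 76 − 0.08·197.72727 = 60.18182; MC(Q_m) = 32.5 + 0.06·197.72727 = 44.36364.
Competitive Q* = 310.71429, so ΔQ = 112.98702; wedge = 60.18182 − 44.36364 = 15.81818.
Welfare loss = ½ × 112.98702 × 15.81818 = €893.62.

€893.62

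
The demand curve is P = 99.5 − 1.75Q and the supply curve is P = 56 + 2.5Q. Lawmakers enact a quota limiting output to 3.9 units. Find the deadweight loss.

85.29

Competitive equilibrium: 99.5 − 1.75Q = 56 + 2.5Q → Q* = 10.2353, P* = 81.5882.
At Q = 3.9: demand price = 99.5 − 1.75·3.9 = 92.675; supply price = 56 + 2.5·3.9 = 65.75.
ΔQ = 10.2353 − 3.9 = 6.3353; wedge = 92.675 − 65.75 = 26.925.
Welfare loss = ½ × 6.3353 × 26.925 = 85.29.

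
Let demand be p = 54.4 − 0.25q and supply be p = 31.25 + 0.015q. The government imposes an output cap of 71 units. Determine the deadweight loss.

Competitive equilibrium: 54.4 − 0.25q = 31.25 + 0.015q → q* = 87.3585, p* = 32.5604.
At q = 71: demand price = 54.4 − 0.25·71 = 36.65; supply price = 31.25 + 0.015·71 = 32.315.
Δq = 87.3585 − 71 = 16.3585; wedge = 36.65 − 32.315 = 4.335.
DWL = ½ × 16.3585 × 4.335 = 35.46.

35.46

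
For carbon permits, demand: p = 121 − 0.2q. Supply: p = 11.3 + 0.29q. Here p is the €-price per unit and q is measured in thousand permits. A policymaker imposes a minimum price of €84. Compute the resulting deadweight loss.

€370.31 thousand

Competitive equilibrium: 121 − 0.2q = 11.3 + 0.29q → q* = 223.8776, p* = 76.2245.
At the floor p = 84, quantity demanded = (121 − 84)/0.2 = 185.
Sellers' marginal cost at q' = 185: 11.3 + 0.29·185 = 64.95.
Δq = 223.8776 − 185 = 38.8776; wedge = 84 − 64.95 = 19.05.
Deadweight loss = ½ × 38.8776 × 19.05 = €370.31 thousand.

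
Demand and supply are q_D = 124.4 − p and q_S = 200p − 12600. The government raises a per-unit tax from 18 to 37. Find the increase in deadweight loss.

519.90

In inverse form: demand p = 124.4 − q, supply p = 63 + 0.005q.
Competitive equilibrium: 124.4 − q = 63 + 0.005q → q* = 61.0945, p* = 63.3055.
For a per-unit tax t: Δq = t/1.005, so DWL = ½·t·(t/1.005) = t²/2.01.
At t = 18: DWL = 161.194. At t = 37: DWL = 681.095.
Increase = 681.095 − 161.194 = 519.90.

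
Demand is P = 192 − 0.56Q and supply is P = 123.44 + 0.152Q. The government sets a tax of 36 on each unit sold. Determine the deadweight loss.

Competitive equilibrium: 192 − 0.56Q = 123.44 + 0.152Q → Q* = 96.2921, P* = 138.0764.
With the tax, the buyer price exceeds the seller price by 36: (192 − 0.56Q) − (123.44 + 0.152Q) = 36 → Q' = 45.7303.
ΔQ = 96.2921 − 45.7303 = 50.5618; the wedge equals the tax, 36.
Welfare loss = ½ × 50.5618 × 36 = 910.11.

910.11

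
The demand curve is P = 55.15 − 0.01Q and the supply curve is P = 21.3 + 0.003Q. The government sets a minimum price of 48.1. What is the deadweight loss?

23436.51

Competitive equilibrium: 55.15 − 0.01Q = 21.3 + 0.003Q → Q* = 2603.8462, P* = 29.1115.
At the floor P = 48.1, quantity demanded = (55.15 − 48.1)/0.01 = 705.
Sellers' marginal cost at Q' = 705: 21.3 + 0.003·705 = 23.415.
ΔQ = 2603.8462 − 705 = 1898.8462; wedge = 48.1 − 23.415 = 24.685.
Welfare loss = ½ × 1898.8462 × 24.685 = 23436.51.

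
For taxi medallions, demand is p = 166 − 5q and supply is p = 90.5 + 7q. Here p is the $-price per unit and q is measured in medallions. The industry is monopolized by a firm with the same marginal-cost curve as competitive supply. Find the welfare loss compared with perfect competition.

Competitive equilibrium: 166 − 5q = 90.5 + 7q → q* = 6.2917, p* = 134.5417.
Marginal revenue: MR = 166 − 10q. Set MR = MC: 166 − 10q = 90.5 + 7q → q_m = 4.4412.
Price p_m = 166 − 5·4.4412 = 143.794; MC(q_m) = 90.5 + 7·4.4412 = 121.5884.
Competitive q* = 6.2917, so Δq = 1.8505; wedge = 143.794 − 121.5884 = 22.2056.
The triangle = ½ × 1.8505 × 22.2056 = $20.55.

$20.55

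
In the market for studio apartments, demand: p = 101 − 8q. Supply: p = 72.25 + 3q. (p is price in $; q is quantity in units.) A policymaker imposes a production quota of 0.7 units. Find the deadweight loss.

$20.14

Competitive equilibrium: 101 − 8q = 72.25 + 3q → q* = 2.6136, p* = 80.0909.
At q = 0.7: demand price = 101 − 8·0.7 = 95.4; supply price = 72.25 + 3·0.7 = 74.35.
Δq = 2.6136 − 0.7 = 1.9136; wedge = 95.4 − 74.35 = 21.05.
DWL = ½ × 1.9136 × 21.05 = $20.14.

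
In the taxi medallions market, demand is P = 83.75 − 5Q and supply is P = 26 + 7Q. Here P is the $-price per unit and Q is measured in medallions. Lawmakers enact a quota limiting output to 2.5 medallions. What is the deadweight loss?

$32.09

Competitive equilibrium: 83.75 − 5Q = 26 + 7Q → Q* = 4.8125, P* = 59.6875.
At Q = 2.5: demand price = 83.75 − 5·2.5 = 71.25; supply price = 26 + 7·2.5 = 43.5.
ΔQ = 4.8125 − 2.5 = 2.3125; wedge = 71.25 − 43.5 = 27.75.
The triangle = ½ × 2.3125 × 27.75 = $32.09.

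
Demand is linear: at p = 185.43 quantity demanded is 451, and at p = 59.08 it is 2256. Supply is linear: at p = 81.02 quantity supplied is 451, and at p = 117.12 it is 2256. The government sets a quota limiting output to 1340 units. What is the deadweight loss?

3307.56

Demand slope = (59.08 − 185.43)/(2256 − 451) = −0.07, so p = 217 − 0.07q.
Supply slope = (117.12 − 81.02)/(2256 − 451) = 0.02, so p = 72 + 0.02q.
Competitive equilibrium: 217 − 0.07q = 72 + 0.02q → q* = 1611.1111, p* = 104.2222.
At q = 1340: demand price = 217 − 0.07·1340 = 123.2; supply price = 72 + 0.02·1340 = 98.8.
Δq = 1611.1111 − 1340 = 271.1111; wedge = 123.2 − 98.8 = 24.4.
Deadweight loss = ½ × 271.1111 × 24.4 = 3307.56.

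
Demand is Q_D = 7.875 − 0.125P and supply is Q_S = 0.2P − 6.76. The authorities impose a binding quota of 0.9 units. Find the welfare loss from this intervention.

In inverse form: demand P = 63 − 8Q, supply P = 33.8 + 5Q.
Competitive equilibrium: 63 − 8Q = 33.8 + 5Q → Q* = 2.2462, P* = 45.0308.
At Q = 0.9: demand price = 63 − 8·0.9 = 55.8; supply price = 33.8 + 5·0.9 = 38.3.
ΔQ = 2.2462 − 0.9 = 1.3462; wedge = 55.8 − 38.3 = 17.5.
Deadweight loss = ½ × 1.3462 × 17.5 = 11.78.

11.78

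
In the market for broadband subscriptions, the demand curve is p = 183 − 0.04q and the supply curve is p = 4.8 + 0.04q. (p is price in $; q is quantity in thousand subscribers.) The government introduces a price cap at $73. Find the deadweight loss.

Competitive equilibrium: 183 − 0.04q = 4.8 + 0.04q → q* = 2227.5, p* = 93.9.
At the ceiling p = 73, quantity supplied = (73 − 4.8)/0.04 = 1705.
Willingness to pay at q' = 1705: 183 − 0.04·1705 = 114.8.
Δq = 2227.5 − 1705 = 522.5; wedge = 114.8 − 73 = 41.8.
DWL = ½ × 522.5 × 41.8 = $10920.25 thousand.

$10920.25 thousand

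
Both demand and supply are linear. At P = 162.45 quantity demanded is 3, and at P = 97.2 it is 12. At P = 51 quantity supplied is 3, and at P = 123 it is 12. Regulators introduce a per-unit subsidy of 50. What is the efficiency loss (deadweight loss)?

81.97

Demand slope = (97.2 − 162.45)/(12 − 3) = −7.25, so P = 184.2 − 7.25Q.
Supply slope = (123 − 51)/(12 − 3) = 8, so P = 27 + 8Q.
Competitive equilibrium: 184.2 − 7.25Q = 27 + 8Q → Q* = 10.3082, P* = 109.4656.
The subsidy lowers effective supply by 50: P = 8Q − 23.
New quantity: 184.2 − 7.25Q = 8Q − 23 → Q' = 13.5869.
Overproduction ΔQ = 13.5869 − 10.3082 = 3.2787; wedge = subsidy = 50.
Deadweight loss = ½ × 3.2787 × 50 = 81.97.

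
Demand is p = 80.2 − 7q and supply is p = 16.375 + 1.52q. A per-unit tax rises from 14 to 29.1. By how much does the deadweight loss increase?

38.19

Competitive equilibrium: 80.2 − 7q = 16.375 + 1.52q → q* = 7.4912, p* = 27.7616.
For a per-unit tax t: Δq = t/8.52, so DWL = ½·t·(t/8.52) = t²/17.04.
At t = 14: DWL = 11.502. At t = 29.1: DWL = 49.695.
Increase = 49.695 − 11.502 = 38.19.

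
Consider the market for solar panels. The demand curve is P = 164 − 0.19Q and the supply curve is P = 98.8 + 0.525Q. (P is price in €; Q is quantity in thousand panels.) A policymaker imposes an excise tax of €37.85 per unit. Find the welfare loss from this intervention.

Competitive equilibrium: 164 − 0.19Q = 98.8 + 0.525Q → Q* = 91.1888, P* = 146.6741.
With the tax, the buyer price exceeds the seller price by 37.85: (164 − 0.19Q) − (98.8 + 0.525Q) = 37.85 → Q' = 38.2517.
ΔQ = 91.1888 − 38.2517 = 52.9371; the wedge equals the tax, 37.85.
Welfare loss = ½ × 52.9371 × 37.85 = €1001.83 thousand.

€1001.83 thousand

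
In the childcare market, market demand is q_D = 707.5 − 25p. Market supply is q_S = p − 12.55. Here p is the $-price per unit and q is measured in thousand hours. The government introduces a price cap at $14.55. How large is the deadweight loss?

In inverse form: demand p = 28.3 − 0.04q, supply p = 12.55 + q.
Competitive equilibrium: 28.3 − 0.04q = 12.55 + q → q* = 15.1442, p* = 27.6942.
At the ceiling p = 14.55, quantity supplied = (14.55 − 12.55)/1 = 2.
Willingness to pay at q' = 2: 28.3 − 0.04·2 = 28.22.
Δq = 15.1442 − 2 = 13.1442; wedge = 28.22 − 14.55 = 13.67.
Welfare loss = ½ × 13.1442 × 13.67 = $89.84 thousand.

$89.84 thousand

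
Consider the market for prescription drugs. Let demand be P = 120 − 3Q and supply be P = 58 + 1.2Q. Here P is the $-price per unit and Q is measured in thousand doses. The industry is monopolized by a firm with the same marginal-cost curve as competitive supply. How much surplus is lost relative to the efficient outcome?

Competitive equilibrium: 120 − 3Q = 58 + 1.2Q → Q* = 14.7619, P* = 75.7143.
Marginal revenue: MR = 120 − 6Q. Set MR = MC: 120 − 6Q = 58 + 1.2Q → Q_m = 8.6111.
Price P_m = 120 − 3·8.6111 = 94.1667; MC(Q_m) = 58 + 1.2·8.6111 = 68.3333.
Competitive Q* = 14.7619, so ΔQ = 6.1508; wedge = 94.1667 − 68.3333 = 25.8334.
Welfare loss = ½ × 6.1508 × 25.8334 = $79.45 thousand.

$79.45 thousand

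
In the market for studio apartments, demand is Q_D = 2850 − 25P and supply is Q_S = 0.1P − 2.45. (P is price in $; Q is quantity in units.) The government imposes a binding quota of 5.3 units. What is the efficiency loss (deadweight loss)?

$65.58

In inverse form: demand P = 114 − 0.04Q, supply P = 24.5 + 10Q.
Competitive equilibrium: 114 − 0.04Q = 24.5 + 10Q → Q* = 8.9143, P* = 113.6434.
At Q = 5.3: demand price = 114 − 0.04·5.3 = 113.788; supply price = 24.5 + 10·5.3 = 77.5.
ΔQ = 8.9143 − 5.3 = 3.6143; wedge = 113.788 − 77.5 = 36.288.
Deadweight loss = ½ × 3.6143 × 36.288 = $65.58.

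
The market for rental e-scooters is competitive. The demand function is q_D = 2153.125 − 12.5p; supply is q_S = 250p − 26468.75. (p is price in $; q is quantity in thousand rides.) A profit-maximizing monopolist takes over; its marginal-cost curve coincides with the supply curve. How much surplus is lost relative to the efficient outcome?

In inverse form: demand p = 172.25 − 0.08q, supply p = 105.875 + 0.004q.
Competitive equilibrium: 172.25 − 0.08q = 105.875 + 0.004q → q* = 790.17857, p* = 109.03571.
Marginal revenue: MR = 172.25 − 0.16q. Set MR = MC: 172.25 − 0.16q = 105.875 + 0.004q → q_m = 404.72561.
Price p_m = 172.25 − 0.08·404.72561 = 139.87195; MC(q_m) = 105.875 + 0.004·404.72561 = 107.4939.
Competitive q* = 790.17857, so Δq = 385.45296; wedge = 139.87195 − 107.4939 = 32.37805.
Deadweight loss = ½ × 385.45296 × 32.37805 = $6240.11 thousand.

$6240.11 thousand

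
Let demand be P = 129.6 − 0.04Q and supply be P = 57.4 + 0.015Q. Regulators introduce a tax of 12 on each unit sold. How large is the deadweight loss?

Competitive equilibrium: 129.6 − 0.04Q = 57.4 + 0.015Q → Q* = 1312.7273, P* = 77.0909.
With the tax, the buyer price exceeds the seller price by 12: (129.6 − 0.04Q) − (57.4 + 0.015Q) = 12 → Q' = 1094.5455.
ΔQ = 1312.7273 − 1094.5455 = 218.1818; the wedge equals the tax, 12.
Welfare loss = ½ × 218.1818 × 12 = 1309.09.

1309.09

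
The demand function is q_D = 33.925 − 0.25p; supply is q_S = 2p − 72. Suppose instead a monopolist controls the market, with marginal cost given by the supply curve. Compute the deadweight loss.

In inverse form: demand p = 135.7 − 4q, supply p = 36 + 0.5q.
Competitive equilibrium: 135.7 − 4q = 36 + 0.5q → q* = 22.1556, p* = 47.0778.
Marginal revenue: MR = 135.7 − 8q. Set MR = MC: 135.7 − 8q = 36 + 0.5q → q_m = 11.7294.
Price p_m = 135.7 − 4·11.7294 = 88.7824; MC(q_m) = 36 + 0.5·11.7294 = 41.8647.
Competitive q* = 22.1556, so Δq = 10.4262; wedge = 88.7824 − 41.8647 = 46.9177.
DWL = ½ × 10.4262 × 46.9177 = 244.59.

244.59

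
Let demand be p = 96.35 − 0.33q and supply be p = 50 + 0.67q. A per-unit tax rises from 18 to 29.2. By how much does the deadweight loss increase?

Competitive equilibrium: 96.35 − 0.33q = 50 + 0.67q → q* = 46.35, p* = 81.0545.
For a per-unit tax t: Δq = t/1, so DWL = ½·t·(t/1) = t²/2.
At t = 18: DWL = 162. At t = 29.2: DWL = 426.32.
Increase = 426.32 − 162 = 264.32.

264.32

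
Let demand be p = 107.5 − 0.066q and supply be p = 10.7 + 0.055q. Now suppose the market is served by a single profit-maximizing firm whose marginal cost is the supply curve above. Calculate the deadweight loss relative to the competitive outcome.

Competitive equilibrium: 107.5 − 0.066q = 10.7 + 0.055q → q* = 800, p* = 54.7.
Marginal revenue: MR = 107.5 − 0.132q. Set MR = MC: 107.5 − 0.132q = 10.7 + 0.055q → q_m = 517.6471.
Price p_m = 107.5 − 0.066·517.6471 = 73.3353; MC(q_m) = 10.7 + 0.055·517.6471 = 39.1706.
Competitive q* = 800, so Δq = 282.3529; wedge = 73.3353 − 39.1706 = 34.1647.
DWL = ½ × 282.3529 × 34.1647 = 4823.25.

4823.25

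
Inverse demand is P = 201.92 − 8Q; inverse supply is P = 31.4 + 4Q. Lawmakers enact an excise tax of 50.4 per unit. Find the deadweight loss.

Competitive equilibrium: 201.92 − 8Q = 31.4 + 4Q → Q* = 14.21, P* = 88.24.
With the tax, the buyer price exceeds the seller price by 50.4: (201.92 − 8Q) − (31.4 + 4Q) = 50.4 → Q' = 10.01.
ΔQ = 14.21 − 10.01 = 4.2; the wedge equals the tax, 50.4.
The triangle = ½ × 4.2 × 50.4 = 105.84.

105.84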